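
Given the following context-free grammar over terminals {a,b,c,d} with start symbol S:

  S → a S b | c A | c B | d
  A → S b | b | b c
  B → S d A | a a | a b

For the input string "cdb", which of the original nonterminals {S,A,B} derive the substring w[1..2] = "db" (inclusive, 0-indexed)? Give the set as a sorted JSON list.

CNF form of G:
  S -> T1 A | T1 B | T3 X5 | d
  A -> S T0 | T0 T1 | b
  B -> S X4 | T3 T0 | T3 T3
  T0 -> b
  T1 -> c
  T2 -> d
  T3 -> a
  X4 -> T2 A
  X5 -> S T0

Fill CYK table bottom-up (cells [i..j] with 1 ≤ i ≤ j ≤ 2 only):
  [1..1]={S,T2}  "d"  orig:{S}
  [2..2]={A,T0}  "b"  orig:{A}
  [1..2]={A,X4,X5}  "db"  orig:{A}

Original NTs in T[1,2] deriving "db": ["A"]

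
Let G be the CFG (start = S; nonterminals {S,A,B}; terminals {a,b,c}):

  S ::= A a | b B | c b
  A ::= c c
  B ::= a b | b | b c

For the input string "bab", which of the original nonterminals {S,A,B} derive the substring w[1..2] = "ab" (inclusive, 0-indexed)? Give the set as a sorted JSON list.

CNF form of G:
  S -> A T1 | T0 T2 | T2 B
  A -> T0 T0
  B -> T1 T2 | T2 T0 | b
  T0 -> c
  T1 -> a
  T2 -> b

CYK fill (cells [i..j] with 1 ≤ i ≤ j ≤ 2 only):
  [1..1]={T1}  "a"  orig:{}
  [2..2]={B,T2}  "b"  orig:{B}
  [1..2]={B}  "ab"

Original NTs in T[1,2] deriving "ab": ["B"]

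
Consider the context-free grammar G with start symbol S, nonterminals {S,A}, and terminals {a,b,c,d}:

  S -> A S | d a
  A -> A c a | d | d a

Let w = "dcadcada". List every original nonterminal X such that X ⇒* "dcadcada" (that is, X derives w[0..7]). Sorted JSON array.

Convert to CNF:
  S -> A S | T2 T1
  A -> A X3 | T2 T1 | d
  T0 -> c
  T1 -> a
  T2 -> d
  X3 -> T0 T1

CYK table (by increasing span) — only the sub-triangle for w[0..7]:
  [0..0]={A,T2}  "d"  orig:{A}
  [1..1]={T0}  "c"  orig:{}
  [2..2]={T1}  "a"  orig:{}
  [3..3]={A,T2}  "d"  orig:{A}
  [4..4]={T0}  "c"  orig:{}
  [5..5]={T1}  "a"  orig:{}
  [6..6]={A,T2}  "d"  orig:{A}
  [7..7]={T1}  "a"  orig:{}
  [0..1]=∅  "dc"
  [1..2]={X3}  "ca"  orig:{}
  [2..3]=∅  "ad"
  [3..4]=∅  "dc"
  [4..5]={X3}  "ca"  orig:{}
  [5..6]=∅  "ad"
  [6..7]={A,S}  "da"
  [0..2]={A}  "dca"
  [1..3]=∅  "cad"
  [2..4]=∅  "adc"
  [3..5]={A}  "dca"
  [4..6]=∅  "cad"
  [5..7]=∅  "ada"
  [0..3]=∅  "dcad"
  [1..4]=∅  "cadc"
  [2..5]=∅  "adca"
  [3..6]=∅  "dcad"
  [4..7]=∅  "cada"
  [0..4]=∅  "dcadc"
  [1..5]=∅  "cadca"
  [2..6]=∅  "adcad"
  [3..7]={S}  "dcada"
  [0..5]=∅  "dcadca"
  [1..6]=∅  "cadcad"
  [2..7]=∅  "adcada"
  [0..6]=∅  "dcadcad"
  [1..7]=∅  "cadcada"
  [0..7]={S}  "dcadcada"

Original NTs in T[0,7] deriving "dcadcada": ["S"]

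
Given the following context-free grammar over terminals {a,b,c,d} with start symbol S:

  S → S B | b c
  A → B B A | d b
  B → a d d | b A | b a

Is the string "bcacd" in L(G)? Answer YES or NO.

Convert to CNF:
  S -> S B | T1 T3
  A -> B X4 | T0 T1
  B -> T1 A | T1 T2 | T2 X5
  T0 -> d
  T1 -> b
  T2 -> a
  T3 -> c
  X4 -> B A
  X5 -> T0 T0

Fill CYK table bottom-up:
  T[0,0] 'b' = {T1}  orig:{}
  T[1,1] 'c' = {T3}  orig:{}
  T[2,2] 'a' = {T2}  orig:{}
  T[3,3] 'c' = {T3}  orig:{}
  T[4,4] 'd' = {T0}  orig:{}
  T[0,1] 'bc' = {S}
  T[1,2] 'ca' = ∅
  T[2,3] 'ac' = ∅
  T[3,4] 'cd' = ∅
  T[0,2] 'bca' = ∅
  T[1,3] 'cac' = ∅
  T[2,4] 'acd' = ∅
  T[0,3] 'bcac' = ∅
  T[1,4] 'cacd' = ∅
  T[0,4] 'bcacd' = ∅

S ∉ T[0,4] ⇒ NO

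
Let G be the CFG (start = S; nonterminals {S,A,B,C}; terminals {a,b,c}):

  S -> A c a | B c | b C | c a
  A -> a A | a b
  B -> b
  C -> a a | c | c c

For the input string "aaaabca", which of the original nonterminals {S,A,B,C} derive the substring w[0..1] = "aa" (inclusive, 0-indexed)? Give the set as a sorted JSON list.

CNF form of G:
  S -> A X3 | B T2 | T1 C | T2 T0
  A -> T0 A | T0 T1
  B -> b
  C -> T0 T0 | T2 T2 | c
  T0 -> a
  T1 -> b
  T2 -> c
  X3 -> T2 T0

Fill CYK table bottom-up, restricted to cells inside w[0..1]:
  T[0,0] 'a' = {T0}  orig:{}
  T[1,1] 'a' = {T0}  orig:{}
  T[0,1] 'aa' = {C}

Original NTs in T[0,1] deriving "aa": ["C"]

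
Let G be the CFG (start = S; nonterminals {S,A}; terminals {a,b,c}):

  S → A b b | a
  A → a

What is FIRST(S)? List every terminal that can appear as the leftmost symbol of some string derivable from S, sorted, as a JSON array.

FIRST sets, iterate to fixpoint:
round 1:
  A via A→a: +{a}
  S via S→A b b: +{a}
  S: {a}  A: {a}
round 2: done
  S: {a}  A: {a}

FIRST(S) = ["a"]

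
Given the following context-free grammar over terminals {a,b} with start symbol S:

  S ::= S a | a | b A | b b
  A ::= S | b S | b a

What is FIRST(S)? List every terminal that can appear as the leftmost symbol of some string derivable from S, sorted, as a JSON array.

FIRST iteration:
pass 1:
  A via A→b S: +{b}
  S via S→a: +{a}
  S via S→b A: +{b}
  FIRST[S]={a,b}  FIRST[A]={b}
pass 2:
  A via A→S: +{a}
  FIRST[S]={a,b}  FIRST[A]={a,b}
pass 3: done
  FIRST[S]={a,b}  FIRST[A]={a,b}

FIRST(S) = ["a", "b"]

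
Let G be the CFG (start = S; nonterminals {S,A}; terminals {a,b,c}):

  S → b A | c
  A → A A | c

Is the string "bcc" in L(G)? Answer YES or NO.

Convert to CNF:
  S -> T0 A | c
  A -> A A | c
  T0 -> b

CYK table (by increasing span):
  [0..0]={T0}  "b"  orig:{}
  [1..1]={A,S}  "c"
  [2..2]={A,S}  "c"
  [0..1]={S}  "bc"
  [1..2]={A}  "cc"
  [0..2]={S}  "bcc"

S ∈ T[0,2] ⇒ YES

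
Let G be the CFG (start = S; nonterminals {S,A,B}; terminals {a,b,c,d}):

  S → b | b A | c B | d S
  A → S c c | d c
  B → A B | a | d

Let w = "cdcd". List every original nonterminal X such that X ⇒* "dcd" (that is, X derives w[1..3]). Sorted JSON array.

Convert to CNF:
  S -> T0 B | T1 S | T2 A | b
  A -> S X3 | T1 T0
  B -> A B | a | d
  T0 -> c
  T1 -> d
  T2 -> b
  X3 -> T0 T0

Fill CYK table bottom-up, restricted to cells inside w[1..3]:
  [1..1]={B,T1}  "d"  orig:{B}
  [2..2]={T0}  "c"  orig:{}
  [3..3]={B,T1}  "d"  orig:{B}
  [1..2]={A}  "dc"
  [2..3]={S}  "cd"
  [1..3]={B,S}  "dcd"

Original NTs in T[1,3] deriving "dcd": ["B", "S"]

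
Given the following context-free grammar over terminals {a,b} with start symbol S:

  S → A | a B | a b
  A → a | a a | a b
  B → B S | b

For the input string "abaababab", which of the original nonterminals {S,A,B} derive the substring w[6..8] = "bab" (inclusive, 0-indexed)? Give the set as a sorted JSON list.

Convert to CNF:
  S -> T0 B | T0 T0 | T0 T1 | a
  A -> T0 T0 | T0 T1 | a
  B -> B S | b
  T0 -> a
  T1 -> b

CYK fill, restricted to cells inside w[6..8]:
  T[6,6] 'b' = {B,T1}  orig:{B}
  T[7,7] 'a' = {A,S,T0}  orig:{A,S}
  T[8,8] 'b' = {B,T1}  orig:{B}
  T[6,7] 'ba' = {B}
  T[7,8] 'ab' = {A,S}
  T[6,8] 'bab' = {B}

Original NTs in T[6,8] deriving "bab": ["B"]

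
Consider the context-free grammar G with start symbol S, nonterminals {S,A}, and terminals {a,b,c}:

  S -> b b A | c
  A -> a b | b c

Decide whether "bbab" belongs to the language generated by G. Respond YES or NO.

CNF form of G:
  S -> T1 X3 | c
  A -> T0 T1 | T1 T2
  T0 -> a
  T1 -> b
  T2 -> c
  X3 -> T1 A

CYK fill:
  T[0,0] 'b' = {T1}  orig:{}
  T[1,1] 'b' = {T1}  orig:{}
  T[2,2] 'a' = {T0}  orig:{}
  T[3,3] 'b' = {T1}  orig:{}
  T[0,1] 'bb' = ∅
  T[1,2] 'ba' = ∅
  T[2,3] 'ab' = {A}
  T[0,2] 'bba' = ∅
  T[1,3] 'bab' = {X3}  orig:{}
  T[0,3] 'bbab' = {S}

S ∈ T[0,3] ⇒ YES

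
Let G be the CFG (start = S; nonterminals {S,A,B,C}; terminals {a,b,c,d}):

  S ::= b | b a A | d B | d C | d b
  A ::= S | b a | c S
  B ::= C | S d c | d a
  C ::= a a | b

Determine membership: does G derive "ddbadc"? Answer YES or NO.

Convert to CNF:
  S -> T0 X6 | T3 B | T3 C | T3 T0 | b
  A -> T0 T1 | T0 X4 | T2 S | T3 B | T3 C | T3 T0 | b
  B -> S X5 | T1 T1 | T3 T1 | b
  C -> T1 T1 | b
  T0 -> b
  T1 -> a
  T2 -> c
  T3 -> d
  X4 -> T1 A
  X5 -> T3 T2
  X6 -> T1 A

Fill CYK table bottom-up:
  T[0,0] 'd' = {T3}  orig:{}
  T[1,1] 'd' = {T3}  orig:{}
  T[2,2] 'b' = {A,B,C,S,T0}  orig:{A,B,C,S}
  T[3,3] 'a' = {T1}  orig:{}
  T[4,4] 'd' = {T3}  orig:{}
  T[5,5] 'c' = {T2}  orig:{}
  T[0,1] 'dd' = ∅
  T[1,2] 'db' = {A,S}
  T[2,3] 'ba' = {A}
  T[3,4] 'ad' = ∅
  T[4,5] 'dc' = {X5}  orig:{}
  T[0,2] 'ddb' = ∅
  T[1,3] 'dba' = ∅
  T[2,4] 'bad' = ∅
  T[3,5] 'adc' = ∅
  T[0,3] 'ddba' = ∅
  T[1,4] 'dbad' = ∅
  T[2,5] 'badc' = ∅
  T[0,4] 'ddbad' = ∅
  T[1,5] 'dbadc' = ∅
  T[0,5] 'ddbadc' = ∅

S ∉ T[0,5] ⇒ NO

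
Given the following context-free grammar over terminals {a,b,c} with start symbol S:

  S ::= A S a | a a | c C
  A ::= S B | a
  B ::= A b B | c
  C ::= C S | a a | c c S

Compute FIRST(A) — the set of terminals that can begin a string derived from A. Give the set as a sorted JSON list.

FIRST iteration:
[1]
  A via A→a: +{a}
  B via B→A b B: +{a}
  B via B→c: +{c}
  C via C→a a: +{a}
  C via C→c c S: +{c}
  S via S→A S a: +{a}
  S via S→c C: +{c}
  FIRST(S)={a,c}  FIRST(A)={a}  FIRST(B)={a,c}  FIRST(C)={a,c}
[2]
  A via A→S B: +{c}
  FIRST(S)={a,c}  FIRST(A)={a,c}  FIRST(B)={a,c}  FIRST(C)={a,c}
[3] — fixpoint
  FIRST(S)={a,c}  FIRST(A)={a,c}  FIRST(B)={a,c}  FIRST(C)={a,c}

FIRST(A) = ["a", "c"]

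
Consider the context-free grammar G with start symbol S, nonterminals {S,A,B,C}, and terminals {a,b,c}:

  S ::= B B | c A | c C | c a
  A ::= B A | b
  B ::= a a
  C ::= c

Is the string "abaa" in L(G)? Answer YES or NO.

CNF form of G:
  S -> B B | T1 A | T1 C | T1 T0
  A -> B A | b
  B -> T0 T0
  C -> c
  T0 -> a
  T1 -> c

Fill CYK table bottom-up:
  [0..0]={T0}  "a"  orig:{}
  [1..1]={A}  "b"
  [2..2]={T0}  "a"  orig:{}
  [3..3]={T0}  "a"  orig:{}
  [0..1]=∅  "ab"
  [1..2]=∅  "ba"
  [2..3]={B}  "aa"
  [0..2]=∅  "aba"
  [1..3]=∅  "baa"
  [0..3]=∅  "abaa"

S ∉ T[0,3] ⇒ NO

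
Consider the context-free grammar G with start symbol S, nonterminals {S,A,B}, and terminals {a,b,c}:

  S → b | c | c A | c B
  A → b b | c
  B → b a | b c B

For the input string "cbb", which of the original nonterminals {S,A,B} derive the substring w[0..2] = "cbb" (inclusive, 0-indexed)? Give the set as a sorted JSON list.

CNF form of G:
  S -> T2 A | T2 B | b | c
  A -> T0 T0 | c
  B -> T0 T1 | T0 X3
  T0 -> b
  T1 -> a
  T2 -> c
  X3 -> T2 B

CYK table (by increasing span) (cells [i..j] with 0 ≤ i ≤ j ≤ 2 only):
  T[0,0] 'c' = {A,S,T2}  orig:{A,S}
  T[1,1] 'b' = {S,T0}  orig:{S}
  T[2,2] 'b' = {S,T0}  orig:{S}
  T[0,1] 'cb' = ∅
  T[1,2] 'bb' = {A}
  T[0,2] 'cbb' = {S}

Original NTs in T[0,2] deriving "cbb": ["S"]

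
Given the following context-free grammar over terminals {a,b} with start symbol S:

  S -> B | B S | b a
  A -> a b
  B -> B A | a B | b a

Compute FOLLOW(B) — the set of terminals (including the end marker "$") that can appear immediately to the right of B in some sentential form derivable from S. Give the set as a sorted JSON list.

FIRST sets, iterate to fixpoint:
round 1:
  A via A→a b: +{a}
  B via B→a B: +{a}
  B via B→b a: +{b}
  S via S→B: +{a,b}
  FIRST(S)={a,b}  FIRST(A)={a}  FIRST(B)={a,b}
round 2: (no change)
  FIRST(S)={a,b}  FIRST(A)={a}  FIRST(B)={a,b}

FOLLOW sets:
seed FOLLOW(S) with $
iter 1:
  B→B A: FOLLOW(B) ⊇ FIRST(A) = {a}; new: +{a}
  B→B A: FOLLOW(A) ⊇ FOLLOW(B) ⊇ {a}; new: +{a}
  S→B: FOLLOW(B) ⊇ FOLLOW(S) ⊇ {$}; new: +{$}
  S→B S: FOLLOW(B) ⊇ FIRST(S) = {a,b}; new: +{b}
  FOLLOW[S]={$}  FOLLOW[A]={a}  FOLLOW[B]={$,a,b}
iter 2:
  B→B A: FOLLOW(A) ⊇ FOLLOW(B) ⊇ {$,a,b}; new: +{$,b}
  FOLLOW[S]={$}  FOLLOW[A]={$,a,b}  FOLLOW[B]={$,a,b}
iter 3: — fixpoint
  FOLLOW[S]={$}  FOLLOW[A]={$,a,b}  FOLLOW[B]={$,a,b}

FOLLOW(B) = ["$", "a", "b"]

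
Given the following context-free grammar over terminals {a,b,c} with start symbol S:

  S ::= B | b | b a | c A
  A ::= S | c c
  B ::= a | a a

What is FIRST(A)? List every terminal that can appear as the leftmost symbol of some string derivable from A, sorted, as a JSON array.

FIRST iteration:
round 1:
  A via A→c c: +{c}
  B via B→a: +{a}
  S via S→B: +{a}
  S via S→b: +{b}
  S via S→c A: +{c}
  FIRST(S)={a,b,c}  FIRST(A)={c}  FIRST(B)={a}
round 2:
  A via A→S: +{a,b}
  FIRST(S)={a,b,c}  FIRST(A)={a,b,c}  FIRST(B)={a}
round 3: (no change)
  FIRST(S)={a,b,c}  FIRST(A)={a,b,c}  FIRST(B)={a}

FIRST(A) = ["a", "b", "c"]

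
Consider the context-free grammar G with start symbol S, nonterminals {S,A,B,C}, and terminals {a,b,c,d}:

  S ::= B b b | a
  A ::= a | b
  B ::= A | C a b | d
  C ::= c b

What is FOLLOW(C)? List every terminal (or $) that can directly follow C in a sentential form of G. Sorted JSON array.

Compute FIRST by fixpoint:
round 1:
  A via A→a: +{a}
  A via A→b: +{b}
  B via B→A: +{a,b}
  B via B→d: +{d}
  C via C→c b: +{c}
  S via S→B b b: +{a,b,d}
  FIRST[S]={a,b,d}  FIRST[A]={a,b}  FIRST[B]={a,b,d}  FIRST[C]={c}
round 2:
  B via B→C a b: +{c}
  S via S→B b b: +{c}
  FIRST[S]={a,b,c,d}  FIRST[A]={a,b}  FIRST[B]={a,b,c,d}  FIRST[C]={c}
round 3: done
  FIRST[S]={a,b,c,d}  FIRST[A]={a,b}  FIRST[B]={a,b,c,d}  FIRST[C]={c}

FOLLOW sets:
seed FOLLOW(S) with $
pass 1:
  B→C a b: FOLLOW(C) ⊇ FIRST(a) = {a}; new: +{a}
  S→B b b: FOLLOW(B) ⊇ FIRST(b) = {b}; new: +{b}
  S: {$}  A: {}  B: {b}  C: {a}
pass 2:
  B→A: FOLLOW(A) ⊇ FOLLOW(B) ⊇ {b}; new: +{b}
  S: {$}  A: {b}  B: {b}  C: {a}
pass 3: done
  S: {$}  A: {b}  B: {b}  C: {a}

FOLLOW(C) = ["a"]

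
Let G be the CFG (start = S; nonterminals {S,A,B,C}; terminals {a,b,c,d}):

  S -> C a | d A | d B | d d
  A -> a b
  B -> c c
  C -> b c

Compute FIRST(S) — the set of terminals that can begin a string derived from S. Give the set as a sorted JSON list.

FIRST iteration:
pass 1:
  A via A→a b: +{a}
  B via B→c c: +{c}
  C via C→b c: +{b}
  S via S→C a: +{b}
  S via S→d A: +{d}
  S: {b,d}  A: {a}  B: {c}  C: {b}
pass 2: — fixpoint
  S: {b,d}  A: {a}  B: {c}  C: {b}

FIRST(S) = ["b", "d"]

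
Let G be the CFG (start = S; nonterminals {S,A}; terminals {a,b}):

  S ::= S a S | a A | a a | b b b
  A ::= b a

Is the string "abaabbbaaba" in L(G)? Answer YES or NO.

Convert to CNF:
  S -> S X2 | T0 X3 | T1 A | T1 T1
  A -> T0 T1
  T0 -> b
  T1 -> a
  X2 -> T1 S
  X3 -> T0 T0

CYK fill:
  T[0,0] 'a' = {T1}  orig:{}
  T[1,1] 'b' = {T0}  orig:{}
  T[2,2] 'a' = {T1}  orig:{}
  T[3,3] 'a' = {T1}  orig:{}
  T[4,4] 'b' = {T0}  orig:{}
  T[5,5] 'b' = {T0}  orig:{}
  T[6,6] 'b' = {T0}  orig:{}
  T[7,7] 'a' = {T1}  orig:{}
  T[8,8] 'a' = {T1}  orig:{}
  T[9,9] 'b' = {T0}  orig:{}
  T[10,10] 'a' = {T1}  orig:{}
  T[0,1] 'ab' = ∅
  T[1,2] 'ba' = {A}
  T[2,3] 'aa' = {S}
  T[3,4] 'ab' = ∅
  T[4,5] 'bb' = {X3}  orig:{}
  T[5,6] 'bb' = {X3}  orig:{}
  T[6,7] 'ba' = {A}
  T[7,8] 'aa' = {S}
  T[8,9] 'ab' = ∅
  T[9,10] 'ba' = {A}
  T[0,2] 'aba' = {S}
  T[1,3] 'baa' = ∅
  T[2,4] 'aab' = ∅
  T[3,5] 'abb' = ∅
  T[4,6] 'bbb' = {S}
  T[5,7] 'bba' = ∅
  T[6,8] 'baa' = ∅
  T[7,9] 'aab' = ∅
  T[8,10] 'aba' = {S}
  T[0,3] 'abaa' = ∅
  T[1,4] 'baab' = ∅
  T[2,5] 'aabb' = ∅
  T[3,6] 'abbb' = {X2}  orig:{}
  T[4,7] 'bbba' = ∅
  T[5,8] 'bbaa' = ∅
  T[6,9] 'baab' = ∅
  T[7,10] 'aaba' = {X2}  orig:{}
  T[0,4] 'abaab' = ∅
  T[1,5] 'baabb' = ∅
  T[2,6] 'aabbb' = ∅
  T[3,7] 'abbba' = ∅
  T[4,8] 'bbbaa' = ∅
  T[5,9] 'bbaab' = ∅
  T[6,10] 'baaba' = ∅
  T[0,5] 'abaabb' = ∅
  T[1,6] 'baabbb' = ∅
  T[2,7] 'aabbba' = ∅
  T[3,8] 'abbbaa' = ∅
  T[4,9] 'bbbaab' = ∅
  T[5,10] 'bbaaba' = ∅
  T[0,6] 'abaabbb' = {S}
  T[1,7] 'baabbba' = ∅
  T[2,8] 'aabbbaa' = ∅
  T[3,9] 'abbbaab' = ∅
  T[4,10] 'bbbaaba' = {S}
  T[0,7] 'abaabbba' = ∅
  T[1,8] 'baabbbaa' = ∅
  T[2,9] 'aabbbaab' = ∅
  T[3,10] 'abbbaaba' = {X2}  orig:{}
  T[0,8] 'abaabbbaa' = ∅
  T[1,9] 'baabbbaab' = ∅
  T[2,10] 'aabbbaaba' = ∅
  T[0,9] 'abaabbbaab' = ∅
  T[1,10] 'baabbbaaba' = ∅
  T[0,10] 'abaabbbaaba' = {S}

S ∈ T[0,10] ⇒ YES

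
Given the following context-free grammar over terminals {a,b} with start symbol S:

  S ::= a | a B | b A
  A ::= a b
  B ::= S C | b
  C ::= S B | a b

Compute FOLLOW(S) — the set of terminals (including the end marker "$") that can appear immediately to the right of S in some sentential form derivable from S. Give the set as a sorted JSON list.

FIRST iteration:
pass 1:
  A via A→a b: +{a}
  B via B→b: +{b}
  C via C→a b: +{a}
  S via S→a: +{a}
  S via S→b A: +{b}
  FIRST(S)={a,b}  FIRST(A)={a}  FIRST(B)={b}  FIRST(C)={a}
pass 2:
  B via B→S C: +{a}
  C via C→S B: +{b}
  FIRST(S)={a,b}  FIRST(A)={a}  FIRST(B)={a,b}  FIRST(C)={a,b}
pass 3: (stable)
  FIRST(S)={a,b}  FIRST(A)={a}  FIRST(B)={a,b}  FIRST(C)={a,b}

FOLLOW iteration:
FOLLOW(S) := {$}
iter 1:
  B→S C: FOLLOW(S) ⊇ FIRST(C) = {a,b}; new: +{a,b}
  S→a B: FOLLOW(B) ⊇ FOLLOW(S) ⊇ {$,a,b}; new: +{$,a,b}
  S→b A: FOLLOW(A) ⊇ FOLLOW(S) ⊇ {$,a,b}; new: +{$,a,b}
  FOLLOW(S)={$,a,b}  FOLLOW(A)={$,a,b}  FOLLOW(B)={$,a,b}  FOLLOW(C)={}
iter 2:
  B→S C: FOLLOW(C) ⊇ FOLLOW(B) ⊇ {$,a,b}; new: +{$,a,b}
  FOLLOW(S)={$,a,b}  FOLLOW(A)={$,a,b}  FOLLOW(B)={$,a,b}  FOLLOW(C)={$,a,b}
iter 3: — fixpoint
  FOLLOW(S)={$,a,b}  FOLLOW(A)={$,a,b}  FOLLOW(B)={$,a,b}  FOLLOW(C)={$,a,b}

FOLLOW(S) = ["$", "a", "b"]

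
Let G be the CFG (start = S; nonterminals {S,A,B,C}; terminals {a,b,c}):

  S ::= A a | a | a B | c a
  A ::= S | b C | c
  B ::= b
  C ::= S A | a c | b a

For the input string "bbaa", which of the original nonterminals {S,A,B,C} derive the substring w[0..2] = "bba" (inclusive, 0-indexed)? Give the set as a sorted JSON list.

CNF form of G:
  S -> A T0 | T0 B | T2 T0 | a
  A -> A T0 | T0 B | T1 C | T2 T0 | a | c
  B -> b
  C -> S A | T0 T2 | T1 T0
  T0 -> a
  T1 -> b
  T2 -> c

CYK fill — only the sub-triangle for w[0..2]:
  T[0,0] 'b' = {B,T1}  orig:{B}
  T[1,1] 'b' = {B,T1}  orig:{B}
  T[2,2] 'a' = {A,S,T0}  orig:{A,S}
  T[0,1] 'bb' = ∅
  T[1,2] 'ba' = {C}
  T[0,2] 'bba' = {A}

Original NTs in T[0,2] deriving "bba": ["A"]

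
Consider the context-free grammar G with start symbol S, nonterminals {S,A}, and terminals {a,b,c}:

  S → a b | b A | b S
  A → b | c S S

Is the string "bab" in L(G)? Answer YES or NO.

Convert to CNF:
  S -> T1 T2 | T2 A | T2 S
  A -> T0 X3 | b
  T0 -> c
  T1 -> a
  T2 -> b
  X3 -> S S

CYK fill:
  cell(0,0) b: {A,T2}  orig:{A}
  cell(1,1) a: {T1}  orig:{}
  cell(2,2) b: {A,T2}  orig:{A}
  cell(0,1) ba: ∅
  cell(1,2) ab: {S}
  cell(0,2) bab: {S}

S ∈ T[0,2] ⇒ YES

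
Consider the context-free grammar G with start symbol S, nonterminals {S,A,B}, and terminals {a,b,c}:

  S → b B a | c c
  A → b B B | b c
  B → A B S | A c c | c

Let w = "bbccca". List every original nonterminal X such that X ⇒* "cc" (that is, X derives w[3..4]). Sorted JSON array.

Convert to CNF:
  S -> T0 X6 | T1 T1
  A -> T0 T1 | T0 X3
  B -> A X4 | A X5 | c
  T0 -> b
  T1 -> c
  T2 -> a
  X3 -> B B
  X4 -> B S
  X5 -> T1 T1
  X6 -> B T2

CYK fill (cells [i..j] with 3 ≤ i ≤ j ≤ 4 only):
  T[3,3] 'c' = {B,T1}  orig:{B}
  T[4,4] 'c' = {B,T1}  orig:{B}
  T[3,4] 'cc' = {S,X3,X5}  orig:{S}

Original NTs in T[3,4] deriving "cc": ["S"]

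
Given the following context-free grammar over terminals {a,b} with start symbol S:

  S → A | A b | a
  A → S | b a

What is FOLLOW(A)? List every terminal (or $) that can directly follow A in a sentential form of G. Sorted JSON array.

Compute FIRST by fixpoint:
iter 1:
  A via A→b a: +{b}
  S via S→A: +{b}
  S via S→a: +{a}
  S: {a,b}  A: {b}
iter 2:
  A via A→S: +{a}
  S: {a,b}  A: {a,b}
iter 3: done
  S: {a,b}  A: {a,b}

Compute FOLLOW by fixpoint:
FOLLOW(S) := {$}
iter 1:
  S→A: FOLLOW(A) ⊇ FOLLOW(S) ⊇ {$}; new: +{$}
  S→A b: FOLLOW(A) ⊇ FIRST(b) = {b}; new: +{b}
  FOLLOW(S)={$}  FOLLOW(A)={$,b}
iter 2:
  A→S: FOLLOW(S) ⊇ FOLLOW(A) ⊇ {$,b}; new: +{b}
  FOLLOW(S)={$,b}  FOLLOW(A)={$,b}
iter 3: (no change)
  FOLLOW(S)={$,b}  FOLLOW(A)={$,b}

FOLLOW(A) = ["$", "b"]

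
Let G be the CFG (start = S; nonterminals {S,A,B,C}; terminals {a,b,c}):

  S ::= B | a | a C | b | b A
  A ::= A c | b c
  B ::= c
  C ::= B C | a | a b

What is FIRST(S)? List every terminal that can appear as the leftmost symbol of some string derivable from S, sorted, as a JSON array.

FIRST sets, iterate to fixpoint:
[1]
  A via A→b c: +{b}
  B via B→c: +{c}
  C via C→B C: +{c}
  C via C→a: +{a}
  S via S→B: +{c}
  S via S→a: +{a}
  S via S→b: +{b}
  FIRST(S)={a,b,c}  FIRST(A)={b}  FIRST(B)={c}  FIRST(C)={a,c}
[2] — fixpoint
  FIRST(S)={a,b,c}  FIRST(A)={b}  FIRST(B)={c}  FIRST(C)={a,c}

FIRST(S) = ["a", "b", "c"]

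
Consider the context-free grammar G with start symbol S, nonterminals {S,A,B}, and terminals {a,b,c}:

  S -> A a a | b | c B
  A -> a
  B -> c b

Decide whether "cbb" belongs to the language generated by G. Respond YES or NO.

Convert to CNF:
  S -> A X3 | T0 B | b
  A -> a
  B -> T0 T1
  T0 -> c
  T1 -> b
  T2 -> a
  X3 -> T2 T2

Fill CYK table bottom-up:
  [0..0]={T0}  "c"  orig:{}
  [1..1]={S,T1}  "b"  orig:{S}
  [2..2]={S,T1}  "b"  orig:{S}
  [0..1]={B}  "cb"
  [1..2]=∅  "bb"
  [0..2]=∅  "cbb"

S ∉ T[0,2] ⇒ NO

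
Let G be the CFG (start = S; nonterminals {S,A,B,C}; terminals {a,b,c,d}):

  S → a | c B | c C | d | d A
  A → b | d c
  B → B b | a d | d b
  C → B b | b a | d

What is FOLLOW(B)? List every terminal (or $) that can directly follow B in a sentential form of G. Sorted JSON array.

FIRST iteration:
round 1:
  A via A→b: +{b}
  A via A→d c: +{d}
  B via B→a d: +{a}
  B via B→d b: +{d}
  C via C→B b: +{a,d}
  C via C→b a: +{b}
  S via S→a: +{a}
  S via S→c B: +{c}
  S via S→d: +{d}
  FIRST[S]={a,c,d}  FIRST[A]={b,d}  FIRST[B]={a,d}  FIRST[C]={a,b,d}
round 2: (no change)
  FIRST[S]={a,c,d}  FIRST[A]={b,d}  FIRST[B]={a,d}  FIRST[C]={a,b,d}

Compute FOLLOW by fixpoint:
FOLLOW(S) := {$}
pass 1:
  B→B b: FOLLOW(B) ⊇ FIRST(b) = {b}; new: +{b}
  S→c B: FOLLOW(B) ⊇ FOLLOW(S) ⊇ {$}; new: +{$}
  S→c C: FOLLOW(C) ⊇ FOLLOW(S) ⊇ {$}; new: +{$}
  S→d A: FOLLOW(A) ⊇ FOLLOW(S) ⊇ {$}; new: +{$}
  FOLLOW[S]={$}  FOLLOW[A]={$}  FOLLOW[B]={$,b}  FOLLOW[C]={$}
pass 2: — fixpoint
  FOLLOW[S]={$}  FOLLOW[A]={$}  FOLLOW[B]={$,b}  FOLLOW[C]={$}

FOLLOW(B) = ["$", "b"]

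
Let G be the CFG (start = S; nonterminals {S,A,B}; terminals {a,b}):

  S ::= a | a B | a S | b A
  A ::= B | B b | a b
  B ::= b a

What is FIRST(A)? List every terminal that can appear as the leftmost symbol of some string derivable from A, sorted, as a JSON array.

FIRST iteration:
iter 1:
  A via A→a b: +{a}
  B via B→b a: +{b}
  S via S→a: +{a}
  S via S→b A: +{b}
  S: {a,b}  A: {a}  B: {b}
iter 2:
  A via A→B: +{b}
  S: {a,b}  A: {a,b}  B: {b}
iter 3: — fixpoint
  S: {a,b}  A: {a,b}  B: {b}

FIRST(A) = ["a", "b"]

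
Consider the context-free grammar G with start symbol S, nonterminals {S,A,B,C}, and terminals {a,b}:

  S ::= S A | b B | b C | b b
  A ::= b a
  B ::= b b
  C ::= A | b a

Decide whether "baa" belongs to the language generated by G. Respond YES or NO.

CNF form of G:
  S -> S A | T0 B | T0 C | T0 T0
  A -> T0 T1
  B -> T0 T0
  C -> T0 T1
  T0 -> b
  T1 -> a

CYK table (by increasing span):
  cell(0,0) b: {T0}  orig:{}
  cell(1,1) a: {T1}  orig:{}
  cell(2,2) a: {T1}  orig:{}
  cell(0,1) ba: {A,C}
  cell(1,2) aa: ∅
  cell(0,2) baa: ∅

S ∉ T[0,2] ⇒ NO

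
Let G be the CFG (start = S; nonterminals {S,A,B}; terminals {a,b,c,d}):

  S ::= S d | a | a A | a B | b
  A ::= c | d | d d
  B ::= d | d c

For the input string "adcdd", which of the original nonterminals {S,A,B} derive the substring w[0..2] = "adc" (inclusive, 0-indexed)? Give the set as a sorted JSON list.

Convert to CNF:
  S -> S T0 | T2 A | T2 B | a | b
  A -> T0 T0 | c | d
  B -> T0 T1 | d
  T0 -> d
  T1 -> c
  T2 -> a

Fill CYK table bottom-up (cells [i..j] with 0 ≤ i ≤ j ≤ 2 only):
  [0..0]={S,T2}  "a"  orig:{S}
  [1..1]={A,B,T0}  "d"  orig:{A,B}
  [2..2]={A,T1}  "c"  orig:{A}
  [0..1]={S}  "ad"
  [1..2]={B}  "dc"
  [0..2]={S}  "adc"

Original NTs in T[0,2] deriving "adc": ["S"]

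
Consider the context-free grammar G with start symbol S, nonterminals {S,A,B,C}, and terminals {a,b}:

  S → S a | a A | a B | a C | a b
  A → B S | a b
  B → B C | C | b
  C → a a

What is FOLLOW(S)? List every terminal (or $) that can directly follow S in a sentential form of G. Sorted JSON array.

FIRST iteration:
pass 1:
  A via A→a b: +{a}
  B via B→b: +{b}
  C via C→a a: +{a}
  S via S→a A: +{a}
  FIRST(S)={a}  FIRST(A)={a}  FIRST(B)={b}  FIRST(C)={a}
pass 2:
  A via A→B S: +{b}
  B via B→C: +{a}
  FIRST(S)={a}  FIRST(A)={a,b}  FIRST(B)={a,b}  FIRST(C)={a}
pass 3: — fixpoint
  FIRST(S)={a}  FIRST(A)={a,b}  FIRST(B)={a,b}  FIRST(C)={a}

Compute FOLLOW by fixpoint:
FOLLOW(S) := {$}
pass 1:
  A→B S: FOLLOW(B) ⊇ FIRST(S) = {a}; new: +{a}
  B→B C: FOLLOW(C) ⊇ FOLLOW(B) ⊇ {a}; new: +{a}
  S→S a: FOLLOW(S) ⊇ FIRST(a) = {a}; new: +{a}
  S→a A: FOLLOW(A) ⊇ FOLLOW(S) ⊇ {$,a}; new: +{$,a}
  S→a B: FOLLOW(B) ⊇ FOLLOW(S) ⊇ {$,a}; new: +{$}
  S→a C: FOLLOW(C) ⊇ FOLLOW(S) ⊇ {$,a}; new: +{$}
  S: {$,a}  A: {$,a}  B: {$,a}  C: {$,a}
pass 2: — fixpoint
  S: {$,a}  A: {$,a}  B: {$,a}  C: {$,a}

FOLLOW(S) = ["$", "a"]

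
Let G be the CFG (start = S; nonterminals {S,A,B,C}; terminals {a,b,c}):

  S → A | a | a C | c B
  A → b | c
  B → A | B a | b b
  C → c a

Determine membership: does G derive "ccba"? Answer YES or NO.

Convert to CNF:
  S -> T0 C | T2 B | a | b | c
  A -> b | c
  B -> B T0 | T1 T1 | b | c
  C -> T2 T0
  T0 -> a
  T1 -> b
  T2 -> c

Fill CYK table bottom-up:
  [0..0]={A,B,S,T2}  "c"  orig:{A,B,S}
  [1..1]={A,B,S,T2}  "c"  orig:{A,B,S}
  [2..2]={A,B,S,T1}  "b"  orig:{A,B,S}
  [3..3]={S,T0}  "a"  orig:{S}
  [0..1]={S}  "cc"
  [1..2]={S}  "cb"
  [2..3]={B}  "ba"
  [0..2]=∅  "ccb"
  [1..3]={S}  "cba"
  [0..3]=∅  "ccba"

S ∉ T[0,3] ⇒ NO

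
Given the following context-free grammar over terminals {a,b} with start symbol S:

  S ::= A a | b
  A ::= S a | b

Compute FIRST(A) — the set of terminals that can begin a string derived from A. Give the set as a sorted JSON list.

FIRST sets, iterate to fixpoint:
round 1:
  A via A→b: +{b}
  S via S→A a: +{b}
  S: {b}  A: {b}
round 2: (stable)
  S: {b}  A: {b}

FIRST(A) = ["b"]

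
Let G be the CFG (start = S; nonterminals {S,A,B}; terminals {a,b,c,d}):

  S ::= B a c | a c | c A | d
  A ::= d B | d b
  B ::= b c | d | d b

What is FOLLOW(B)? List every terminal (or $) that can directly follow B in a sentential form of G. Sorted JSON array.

FIRST iteration:
[1]
  A via A→d B: +{d}
  B via B→b c: +{b}
  B via B→d: +{d}
  S via S→B a c: +{b,d}
  S via S→a c: +{a}
  S via S→c A: +{c}
  S: {a,b,c,d}  A: {d}  B: {b,d}
[2] done
  S: {a,b,c,d}  A: {d}  B: {b,d}

Compute FOLLOW by fixpoint:
FOLLOW(S) := {$}
pass 1:
  S→B a c: FOLLOW(B) ⊇ FIRST(a) = {a}; new: +{a}
  S→c A: FOLLOW(A) ⊇ FOLLOW(S) ⊇ {$}; new: +{$}
  FOLLOW(S)={$}  FOLLOW(A)={$}  FOLLOW(B)={a}
pass 2:
  A→d B: FOLLOW(B) ⊇ FOLLOW(A) ⊇ {$}; new: +{$}
  FOLLOW(S)={$}  FOLLOW(A)={$}  FOLLOW(B)={$,a}
pass 3: (no change)
  FOLLOW(S)={$}  FOLLOW(A)={$}  FOLLOW(B)={$,a}

FOLLOW(B) = ["$", "a"]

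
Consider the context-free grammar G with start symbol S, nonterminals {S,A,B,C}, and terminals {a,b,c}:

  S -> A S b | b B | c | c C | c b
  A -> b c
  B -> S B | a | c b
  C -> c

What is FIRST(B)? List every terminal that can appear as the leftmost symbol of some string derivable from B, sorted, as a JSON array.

FIRST sets, iterate to fixpoint:
[1]
  A via A→b c: +{b}
  B via B→a: +{a}
  B via B→c b: +{c}
  C via C→c: +{c}
  S via S→A S b: +{b}
  S via S→c: +{c}
  FIRST(S)={b,c}  FIRST(A)={b}  FIRST(B)={a,c}  FIRST(C)={c}
[2]
  B via B→S B: +{b}
  FIRST(S)={b,c}  FIRST(A)={b}  FIRST(B)={a,b,c}  FIRST(C)={c}
[3] done
  FIRST(S)={b,c}  FIRST(A)={b}  FIRST(B)={a,b,c}  FIRST(C)={c}

FIRST(B) = ["a", "b", "c"]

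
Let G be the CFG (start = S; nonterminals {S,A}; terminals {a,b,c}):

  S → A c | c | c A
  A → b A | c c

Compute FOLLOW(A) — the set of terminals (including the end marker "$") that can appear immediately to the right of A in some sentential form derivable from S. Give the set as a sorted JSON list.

FIRST iteration:
pass 1:
  A via A→b A: +{b}
  A via A→c c: +{c}
  S via S→A c: +{b,c}
  S: {b,c}  A: {b,c}
pass 2: done
  S: {b,c}  A: {b,c}

FOLLOW sets:
seed FOLLOW(S) with $
[1]
  S→A c: FOLLOW(A) ⊇ FIRST(c) = {c}; new: +{c}
  S→c A: FOLLOW(A) ⊇ FOLLOW(S) ⊇ {$}; new: +{$}
  S: {$}  A: {$,c}
[2] done
  S: {$}  A: {$,c}

FOLLOW(A) = ["$", "c"]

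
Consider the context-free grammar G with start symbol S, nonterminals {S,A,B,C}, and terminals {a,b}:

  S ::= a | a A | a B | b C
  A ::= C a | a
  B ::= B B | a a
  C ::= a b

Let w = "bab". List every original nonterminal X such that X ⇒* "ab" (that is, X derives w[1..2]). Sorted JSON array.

CNF form of G:
  S -> T0 A | T0 B | T1 C | a
  A -> C T0 | a
  B -> B B | T0 T0
  C -> T0 T1
  T0 -> a
  T1 -> b

CYK table (by increasing span) (cells [i..j] with 1 ≤ i ≤ j ≤ 2 only):
  [1..1]={A,S,T0}  "a"  orig:{A,S}
  [2..2]={T1}  "b"  orig:{}
  [1..2]={C}  "ab"

Original NTs in T[1,2] deriving "ab": ["C"]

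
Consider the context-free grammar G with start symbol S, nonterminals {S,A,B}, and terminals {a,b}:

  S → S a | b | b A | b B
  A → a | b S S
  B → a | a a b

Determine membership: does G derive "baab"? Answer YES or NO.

Convert to CNF:
  S -> S T1 | T0 A | T0 B | b
  A -> T0 X2 | a
  B -> T1 X3 | a
  T0 -> b
  T1 -> a
  X2 -> S S
  X3 -> T1 T0

Fill CYK table bottom-up:
  [0..0]={S,T0}  "b"  orig:{S}
  [1..1]={A,B,T1}  "a"  orig:{A,B}
  [2..2]={A,B,T1}  "a"  orig:{A,B}
  [3..3]={S,T0}  "b"  orig:{S}
  [0..1]={S}  "ba"
  [1..2]=∅  "aa"
  [2..3]={X3}  "ab"  orig:{}
  [0..2]={S}  "baa"
  [1..3]={B}  "aab"
  [0..3]={S,X2}  "baab"  orig:{S}

S ∈ T[0,3] ⇒ YES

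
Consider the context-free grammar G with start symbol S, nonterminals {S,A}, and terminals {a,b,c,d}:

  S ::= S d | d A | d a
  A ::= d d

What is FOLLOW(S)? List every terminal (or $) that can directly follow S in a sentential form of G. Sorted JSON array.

FIRST sets, iterate to fixpoint:
iter 1:
  A via A→d d: +{d}
  S via S→d A: +{d}
  FIRST[S]={d}  FIRST[A]={d}
iter 2: done
  FIRST[S]={d}  FIRST[A]={d}

Compute FOLLOW by fixpoint:
seed FOLLOW(S) with $
round 1:
  S→S d: FOLLOW(S) ⊇ FIRST(d) = {d}; new: +{d}
  S→d A: FOLLOW(A) ⊇ FOLLOW(S) ⊇ {$,d}; new: +{$,d}
  FOLLOW[S]={$,d}  FOLLOW[A]={$,d}
round 2: (stable)
  FOLLOW[S]={$,d}  FOLLOW[A]={$,d}

FOLLOW(S) = ["$", "d"]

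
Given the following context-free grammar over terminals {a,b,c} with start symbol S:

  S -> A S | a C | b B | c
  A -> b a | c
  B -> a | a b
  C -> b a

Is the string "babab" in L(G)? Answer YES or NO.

CNF form of G:
  S -> A S | T0 B | T1 C | c
  A -> T0 T1 | c
  B -> T1 T0 | a
  C -> T0 T1
  T0 -> b
  T1 -> a

CYK table (by increasing span):
  T[0,0] 'b' = {T0}  orig:{}
  T[1,1] 'a' = {B,T1}  orig:{B}
  T[2,2] 'b' = {T0}  orig:{}
  T[3,3] 'a' = {B,T1}  orig:{B}
  T[4,4] 'b' = {T0}  orig:{}
  T[0,1] 'ba' = {A,C,S}
  T[1,2] 'ab' = {B}
  T[2,3] 'ba' = {A,C,S}
  T[3,4] 'ab' = {B}
  T[0,2] 'bab' = {S}
  T[1,3] 'aba' = {S}
  T[2,4] 'bab' = {S}
  T[0,3] 'baba' = {S}
  T[1,4] 'abab' = ∅
  T[0,4] 'babab' = {S}

S ∈ T[0,4] ⇒ YES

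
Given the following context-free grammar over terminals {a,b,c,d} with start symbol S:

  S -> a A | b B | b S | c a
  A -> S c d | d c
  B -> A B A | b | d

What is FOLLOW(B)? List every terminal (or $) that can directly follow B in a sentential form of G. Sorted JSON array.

FIRST sets, iterate to fixpoint:
pass 1:
  A via A→d c: +{d}
  B via B→A B A: +{d}
  B via B→b: +{b}
  S via S→a A: +{a}
  S via S→b B: +{b}
  S via S→c a: +{c}
  FIRST[S]={a,b,c}  FIRST[A]={d}  FIRST[B]={b,d}
pass 2:
  A via A→S c d: +{a,b,c}
  B via B→A B A: +{a,c}
  FIRST[S]={a,b,c}  FIRST[A]={a,b,c,d}  FIRST[B]={a,b,c,d}
pass 3: — fixpoint
  FIRST[S]={a,b,c}  FIRST[A]={a,b,c,d}  FIRST[B]={a,b,c,d}

FOLLOW sets:
FOLLOW(S) := {$}
iter 1:
  A→S c d: FOLLOW(S) ⊇ FIRST(c) = {c}; new: +{c}
  B→A B A: FOLLOW(A) ⊇ FIRST(B) = {a,b,c,d}; new: +{a,b,c,d}
  B→A B A: FOLLOW(B) ⊇ FIRST(A) = {a,b,c,d}; new: +{a,b,c,d}
  S→a A: FOLLOW(A) ⊇ FOLLOW(S) ⊇ {$,c}; new: +{$}
  S→b B: FOLLOW(B) ⊇ FOLLOW(S) ⊇ {$,c}; new: +{$}
  S: {$,c}  A: {$,a,b,c,d}  B: {$,a,b,c,d}
iter 2: (stable)
  S: {$,c}  A: {$,a,b,c,d}  B: {$,a,b,c,d}

FOLLOW(B) = ["$", "a", "b", "c", "d"]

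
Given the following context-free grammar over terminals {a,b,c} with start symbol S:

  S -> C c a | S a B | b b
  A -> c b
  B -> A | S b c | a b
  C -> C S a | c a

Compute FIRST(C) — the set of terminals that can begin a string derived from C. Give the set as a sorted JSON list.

FIRST sets, iterate to fixpoint:
iter 1:
  A via A→c b: +{c}
  B via B→A: +{c}
  B via B→a b: +{a}
  C via C→c a: +{c}
  S via S→C c a: +{c}
  S via S→b b: +{b}
  S: {b,c}  A: {c}  B: {a,c}  C: {c}
iter 2:
  B via B→S b c: +{b}
  S: {b,c}  A: {c}  B: {a,b,c}  C: {c}
iter 3: done
  S: {b,c}  A: {c}  B: {a,b,c}  C: {c}

FIRST(C) = ["c"]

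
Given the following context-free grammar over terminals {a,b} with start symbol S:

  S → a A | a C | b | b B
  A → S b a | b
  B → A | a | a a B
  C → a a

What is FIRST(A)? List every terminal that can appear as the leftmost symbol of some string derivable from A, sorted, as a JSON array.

FIRST sets, iterate to fixpoint:
iter 1:
  A via A→b: +{b}
  B via B→A: +{b}
  B via B→a: +{a}
  C via C→a a: +{a}
  S via S→a A: +{a}
  S via S→b: +{b}
  S: {a,b}  A: {b}  B: {a,b}  C: {a}
iter 2:
  A via A→S b a: +{a}
  S: {a,b}  A: {a,b}  B: {a,b}  C: {a}
iter 3: — fixpoint
  S: {a,b}  A: {a,b}  B: {a,b}  C: {a}

FIRST(A) = ["a", "b"]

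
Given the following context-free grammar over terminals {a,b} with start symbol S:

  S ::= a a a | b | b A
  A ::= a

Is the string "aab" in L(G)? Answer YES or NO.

Convert to CNF:
  S -> T0 X2 | T1 A | b
  A -> a
  T0 -> a
  T1 -> b
  X2 -> T0 T0

CYK table (by increasing span):
  cell(0,0) a: {A,T0}  orig:{A}
  cell(1,1) a: {A,T0}  orig:{A}
  cell(2,2) b: {S,T1}  orig:{S}
  cell(0,1) aa: {X2}  orig:{}
  cell(1,2) ab: ∅
  cell(0,2) aab: ∅

S ∉ T[0,2] ⇒ NO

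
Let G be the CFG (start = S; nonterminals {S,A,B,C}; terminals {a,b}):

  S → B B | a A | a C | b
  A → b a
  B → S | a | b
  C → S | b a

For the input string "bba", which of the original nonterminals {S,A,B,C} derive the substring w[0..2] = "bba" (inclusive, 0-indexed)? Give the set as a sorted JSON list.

CNF form of G:
  S -> B B | T1 A | T1 C | b
  A -> T0 T1
  B -> B B | T1 A | T1 C | a | b
  C -> B B | T0 T1 | T1 A | T1 C | b
  T0 -> b
  T1 -> a

Fill CYK table bottom-up — only the sub-triangle for w[0..2]:
  T[0,0] 'b' = {B,C,S,T0}  orig:{B,C,S}
  T[1,1] 'b' = {B,C,S,T0}  orig:{B,C,S}
  T[2,2] 'a' = {B,T1}  orig:{B}
  T[0,1] 'bb' = {B,C,S}
  T[1,2] 'ba' = {A,B,C,S}
  T[0,2] 'bba' = {B,C,S}

Original NTs in T[0,2] deriving "bba": ["B", "C", "S"]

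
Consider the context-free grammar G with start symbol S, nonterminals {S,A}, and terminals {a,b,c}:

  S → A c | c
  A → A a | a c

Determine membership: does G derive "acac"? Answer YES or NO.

Convert to CNF:
  S -> A T1 | c
  A -> A T0 | T0 T1
  T0 -> a
  T1 -> c

CYK table (by increasing span):
  [0..0]={T0}  "a"  orig:{}
  [1..1]={S,T1}  "c"  orig:{S}
  [2..2]={T0}  "a"  orig:{}
  [3..3]={S,T1}  "c"  orig:{S}
  [0..1]={A}  "ac"
  [1..2]=∅  "ca"
  [2..3]={A}  "ac"
  [0..2]={A}  "aca"
  [1..3]=∅  "cac"
  [0..3]={S}  "acac"

S ∈ T[0,3] ⇒ YES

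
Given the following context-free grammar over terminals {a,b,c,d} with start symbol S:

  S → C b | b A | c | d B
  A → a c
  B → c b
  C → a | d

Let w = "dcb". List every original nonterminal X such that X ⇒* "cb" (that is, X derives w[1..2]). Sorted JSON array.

Convert to CNF:
  S -> C T2 | T2 A | T3 B | c
  A -> T0 T1
  B -> T1 T2
  C -> a | d
  T0 -> a
  T1 -> c
  T2 -> b
  T3 -> d

CYK fill, restricted to cells inside w[1..2]:
  cell(1,1) c: {S,T1}  orig:{S}
  cell(2,2) b: {T2}  orig:{}
  cell(1,2) cb: {B}

Original NTs in T[1,2] deriving "cb": ["B"]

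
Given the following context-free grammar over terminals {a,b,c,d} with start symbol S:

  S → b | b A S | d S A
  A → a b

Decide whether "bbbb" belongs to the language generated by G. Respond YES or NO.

CNF form of G:
  S -> T1 X3 | T2 X4 | b
  A -> T0 T1
  T0 -> a
  T1 -> b
  T2 -> d
  X3 -> A S
  X4 -> S A

CYK table (by increasing span):
  [0..0]={S,T1}  "b"  orig:{S}
  [1..1]={S,T1}  "b"  orig:{S}
  [2..2]={S,T1}  "b"  orig:{S}
  [3..3]={S,T1}  "b"  orig:{S}
  [0..1]=∅  "bb"
  [1..2]=∅  "bb"
  [2..3]=∅  "bb"
  [0..2]=∅  "bbb"
  [1..3]=∅  "bbb"
  [0..3]=∅  "bbbb"

S ∉ T[0,3] ⇒ NO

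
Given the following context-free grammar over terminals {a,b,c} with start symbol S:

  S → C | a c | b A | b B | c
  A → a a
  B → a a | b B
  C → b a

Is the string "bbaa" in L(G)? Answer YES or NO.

Convert to CNF:
  S -> T0 T2 | T1 A | T1 B | T1 T0 | c
  A -> T0 T0
  B -> T0 T0 | T1 B
  C -> T1 T0
  T0 -> a
  T1 -> b
  T2 -> c

Fill CYK table bottom-up:
  cell(0,0) b: {T1}  orig:{}
  cell(1,1) b: {T1}  orig:{}
  cell(2,2) a: {T0}  orig:{}
  cell(3,3) a: {T0}  orig:{}
  cell(0,1) bb: ∅
  cell(1,2) ba: {C,S}
  cell(2,3) aa: {A,B}
  cell(0,2) bba: ∅
  cell(1,3) baa: {B,S}
  cell(0,3) bbaa: {B,S}

S ∈ T[0,3] ⇒ YES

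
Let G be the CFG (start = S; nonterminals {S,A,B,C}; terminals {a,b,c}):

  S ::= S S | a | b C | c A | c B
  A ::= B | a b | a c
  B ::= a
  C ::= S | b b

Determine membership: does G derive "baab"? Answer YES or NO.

Convert to CNF:
  S -> S S | T1 C | T2 A | T2 B | a
  A -> T0 T1 | T0 T2 | a
  B -> a
  C -> S S | T1 C | T1 T1 | T2 A | T2 B | a
  T0 -> a
  T1 -> b
  T2 -> c

CYK fill:
  [0..0]={T1}  "b"  orig:{}
  [1..1]={A,B,C,S,T0}  "a"  orig:{A,B,C,S}
  [2..2]={A,B,C,S,T0}  "a"  orig:{A,B,C,S}
  [3..3]={T1}  "b"  orig:{}
  [0..1]={C,S}  "ba"
  [1..2]={C,S}  "aa"
  [2..3]={A}  "ab"
  [0..2]={C,S}  "baa"
  [1..3]=∅  "aab"
  [0..3]=∅  "baab"

S ∉ T[0,3] ⇒ NO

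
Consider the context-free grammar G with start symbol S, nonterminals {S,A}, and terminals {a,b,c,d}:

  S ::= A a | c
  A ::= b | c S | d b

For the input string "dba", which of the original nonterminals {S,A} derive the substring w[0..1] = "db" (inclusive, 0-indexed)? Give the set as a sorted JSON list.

Convert to CNF:
  S -> A T3 | c
  A -> T0 S | T1 T2 | b
  T0 -> c
  T1 -> d
  T2 -> b
  T3 -> a

CYK table (by increasing span) — only the sub-triangle for w[0..1]:
  cell(0,0) d: {T1}  orig:{}
  cell(1,1) b: {A,T2}  orig:{A}
  cell(0,1) db: {A}

Original NTs in T[0,1] deriving "db": ["A"]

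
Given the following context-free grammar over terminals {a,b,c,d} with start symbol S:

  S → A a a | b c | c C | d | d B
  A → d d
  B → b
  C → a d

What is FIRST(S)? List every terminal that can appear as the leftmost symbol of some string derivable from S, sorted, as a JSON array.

FIRST iteration:
iter 1:
  A via A→d d: +{d}
  B via B→b: +{b}
  C via C→a d: +{a}
  S via S→A a a: +{d}
  S via S→b c: +{b}
  S via S→c C: +{c}
  FIRST(S)={b,c,d}  FIRST(A)={d}  FIRST(B)={b}  FIRST(C)={a}
iter 2: done
  FIRST(S)={b,c,d}  FIRST(A)={d}  FIRST(B)={b}  FIRST(C)={a}

FIRST(S) = ["b", "c", "d"]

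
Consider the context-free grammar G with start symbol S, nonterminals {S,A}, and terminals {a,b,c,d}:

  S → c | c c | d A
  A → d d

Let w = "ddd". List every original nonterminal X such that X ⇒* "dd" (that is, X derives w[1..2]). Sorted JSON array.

Convert to CNF:
  S -> T0 A | T1 T1 | c
  A -> T0 T0
  T0 -> d
  T1 -> c

CYK table (by increasing span) (cells [i..j] with 1 ≤ i ≤ j ≤ 2 only):
  [1..1]={T0}  "d"  orig:{}
  [2..2]={T0}  "d"  orig:{}
  [1..2]={A}  "dd"

Original NTs in T[1,2] deriving "dd": ["A"]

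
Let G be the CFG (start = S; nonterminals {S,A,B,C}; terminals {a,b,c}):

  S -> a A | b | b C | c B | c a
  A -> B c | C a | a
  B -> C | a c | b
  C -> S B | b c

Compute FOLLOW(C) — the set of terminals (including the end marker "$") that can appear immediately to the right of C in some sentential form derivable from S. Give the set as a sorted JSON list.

FIRST iteration:
iter 1:
  A via A→a: +{a}
  B via B→a c: +{a}
  B via B→b: +{b}
  C via C→b c: +{b}
  S via S→a A: +{a}
  S via S→b: +{b}
  S via S→c B: +{c}
  FIRST[S]={a,b,c}  FIRST[A]={a}  FIRST[B]={a,b}  FIRST[C]={b}
iter 2:
  A via A→B c: +{b}
  C via C→S B: +{a,c}
  FIRST[S]={a,b,c}  FIRST[A]={a,b}  FIRST[B]={a,b}  FIRST[C]={a,b,c}
iter 3:
  A via A→C a: +{c}
  B via B→C: +{c}
  FIRST[S]={a,b,c}  FIRST[A]={a,b,c}  FIRST[B]={a,b,c}  FIRST[C]={a,b,c}
iter 4: — fixpoint
  FIRST[S]={a,b,c}  FIRST[A]={a,b,c}  FIRST[B]={a,b,c}  FIRST[C]={a,b,c}

FOLLOW iteration:
FOLLOW(S) := {$}
round 1:
  A→B c: FOLLOW(B) ⊇ FIRST(c) = {c}; new: +{c}
  A→C a: FOLLOW(C) ⊇ FIRST(a) = {a}; new: +{a}
  B→C: FOLLOW(C) ⊇ FOLLOW(B) ⊇ {c}; new: +{c}
  C→S B: FOLLOW(S) ⊇ FIRST(B) = {a,b,c}; new: +{a,b,c}
  C→S B: FOLLOW(B) ⊇ FOLLOW(C) ⊇ {a,c}; new: +{a}
  S→a A: FOLLOW(A) ⊇ FOLLOW(S) ⊇ {$,a,b,c}; new: +{$,a,b,c}
  S→b C: FOLLOW(C) ⊇ FOLLOW(S) ⊇ {$,a,b,c}; new: +{$,b}
  S→c B: FOLLOW(B) ⊇ FOLLOW(S) ⊇ {$,a,b,c}; new: +{$,b}
  FOLLOW(S)={$,a,b,c}  FOLLOW(A)={$,a,b,c}  FOLLOW(B)={$,a,b,c}  FOLLOW(C)={$,a,b,c}
round 2: done
  FOLLOW(S)={$,a,b,c}  FOLLOW(A)={$,a,b,c}  FOLLOW(B)={$,a,b,c}  FOLLOW(C)={$,a,b,c}

FOLLOW(C) = ["$", "a", "b", "c"]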